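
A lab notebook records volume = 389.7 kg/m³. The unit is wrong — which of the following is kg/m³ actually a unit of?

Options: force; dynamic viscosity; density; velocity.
density

volume should have units dimensionally equivalent to m^3 (e.g. m³).
The given unit 'kg/m³' reduces to kg / m^3. Of the listed options, that is the dimensionality of density.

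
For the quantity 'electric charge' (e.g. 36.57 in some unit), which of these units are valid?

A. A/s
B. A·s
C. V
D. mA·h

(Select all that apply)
B, D

electric charge has SI base units: A * s

Checking each option against A * s:
  A. A/s: ✗ does not match
  B. A·s: ✓ matches
  C. V: ✗ does not match
  D. mA·h: ✓ matches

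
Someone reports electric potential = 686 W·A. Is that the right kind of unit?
No

electric potential has SI base units: kg * m^2 / (A * s^3)
W·A does NOT reduce to kg * m^2 / (A * s^3); a valid unit for electric potential would be e.g. V.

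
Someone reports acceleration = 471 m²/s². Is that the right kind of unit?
No

acceleration has SI base units: m / s^2
m²/s² does NOT reduce to m / s^2; a valid unit for acceleration would be e.g. m/s².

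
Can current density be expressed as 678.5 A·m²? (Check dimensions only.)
No

current density has SI base units: A / m^2
A·m² does NOT reduce to A / m^2; a valid unit for current density would be e.g. A/m².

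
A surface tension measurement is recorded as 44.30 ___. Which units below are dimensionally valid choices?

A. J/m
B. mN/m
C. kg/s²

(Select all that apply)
B, C

surface tension has SI base units: kg / s^2

Checking each option against kg / s^2:
  A. J/m: ✗ does not match
  B. mN/m: ✓ matches
  C. kg/s²: ✓ matches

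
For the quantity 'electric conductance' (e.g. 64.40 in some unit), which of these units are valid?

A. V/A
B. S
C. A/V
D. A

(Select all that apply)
B, C

electric conductance has SI base units: A^2 * s^3 / (kg * m^2)

Checking each option against A^2 * s^3 / (kg * m^2):
  A. V/A: ✗ does not match
  B. S: ✓ matches
  C. A/V: ✓ matches
  D. A: ✗ does not match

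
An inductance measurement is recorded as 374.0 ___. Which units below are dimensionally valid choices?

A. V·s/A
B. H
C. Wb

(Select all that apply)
A, B

inductance has SI base units: kg * m^2 / (A^2 * s^2)

Checking each option against kg * m^2 / (A^2 * s^2):
  A. V·s/A: ✓ matches
  B. H: ✓ matches
  C. Wb: ✗ does not match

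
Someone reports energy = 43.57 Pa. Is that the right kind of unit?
No

energy has SI base units: kg * m^2 / s^2
Pa does NOT reduce to kg * m^2 / s^2; a valid unit for energy would be e.g. J.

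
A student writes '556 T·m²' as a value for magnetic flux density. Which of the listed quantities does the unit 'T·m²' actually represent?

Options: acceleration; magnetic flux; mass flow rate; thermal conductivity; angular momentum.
magnetic flux

magnetic flux density should have units dimensionally equivalent to kg / (A * s^2) (e.g. T).
The given unit 'T·m²' reduces to kg * m^2 / (A * s^2). Of the listed options, that is the dimensionality of magnetic flux.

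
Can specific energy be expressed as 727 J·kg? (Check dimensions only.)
No

specific energy has SI base units: m^2 / s^2
J·kg does NOT reduce to m^2 / s^2; a valid unit for specific energy would be e.g. J/kg.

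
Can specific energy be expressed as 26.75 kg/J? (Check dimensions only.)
No

specific energy has SI base units: m^2 / s^2
kg/J does NOT reduce to m^2 / s^2; a valid unit for specific energy would be e.g. J/kg.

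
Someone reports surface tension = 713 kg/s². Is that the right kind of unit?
Yes

surface tension has SI base units: kg / s^2
kg/s² reduces to the same SI base units, so it is a valid unit for surface tension.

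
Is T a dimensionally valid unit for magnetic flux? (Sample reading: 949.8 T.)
No

magnetic flux has SI base units: kg * m^2 / (A * s^2)
T does NOT reduce to kg * m^2 / (A * s^2); a valid unit for magnetic flux would be e.g. Wb.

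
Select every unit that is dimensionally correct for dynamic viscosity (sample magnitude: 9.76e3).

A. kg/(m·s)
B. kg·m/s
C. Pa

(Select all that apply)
A

dynamic viscosity has SI base units: kg / (m * s)

Checking each option against kg / (m * s):
  A. kg/(m·s): ✓ matches
  B. kg·m/s: ✗ does not match
  C. Pa: ✗ does not match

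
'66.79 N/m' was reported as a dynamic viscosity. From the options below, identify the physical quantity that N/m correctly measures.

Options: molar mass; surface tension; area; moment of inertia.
surface tension

dynamic viscosity should have units dimensionally equivalent to kg / (m * s) (e.g. Pa·s).
The given unit 'N/m' reduces to kg / s^2. Of the listed options, that is the dimensionality of surface tension.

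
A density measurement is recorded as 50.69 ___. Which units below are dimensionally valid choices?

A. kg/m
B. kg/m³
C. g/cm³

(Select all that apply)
B, C

density has SI base units: kg / m^3

Checking each option against kg / m^3:
  A. kg/m: ✗ does not match
  B. kg/m³: ✓ matches
  C. g/cm³: ✓ matches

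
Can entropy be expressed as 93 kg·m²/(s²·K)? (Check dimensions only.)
Yes

entropy has SI base units: kg * m^2 / (s^2 * K)
kg·m²/(s²·K) reduces to the same SI base units, so it is a valid unit for entropy.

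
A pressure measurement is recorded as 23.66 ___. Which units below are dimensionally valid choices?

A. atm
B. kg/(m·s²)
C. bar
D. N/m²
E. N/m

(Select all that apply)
A, B, C, D

pressure has SI base units: kg / (m * s^2)

Checking each option against kg / (m * s^2):
  A. atm: ✓ matches
  B. kg/(m·s²): ✓ matches
  C. bar: ✓ matches
  D. N/m²: ✓ matches
  E. N/m: ✗ does not match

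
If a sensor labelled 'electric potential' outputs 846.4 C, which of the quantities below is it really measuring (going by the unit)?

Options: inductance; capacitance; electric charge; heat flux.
electric charge

electric potential should have units dimensionally equivalent to kg * m^2 / (A * s^3) (e.g. V).
The given unit 'C' reduces to A * s. Of the listed options, that is the dimensionality of electric charge.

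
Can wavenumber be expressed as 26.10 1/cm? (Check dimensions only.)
Yes

wavenumber has SI base units: 1 / m
1/cm reduces to the same SI base units, so it is a valid unit for wavenumber.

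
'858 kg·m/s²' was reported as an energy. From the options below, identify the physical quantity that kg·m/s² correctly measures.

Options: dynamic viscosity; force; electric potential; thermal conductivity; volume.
force

energy should have units dimensionally equivalent to kg * m^2 / s^2 (e.g. J).
The given unit 'kg·m/s²' reduces to kg * m / s^2. Of the listed options, that is the dimensionality of force.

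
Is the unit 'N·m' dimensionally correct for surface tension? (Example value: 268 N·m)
No

surface tension has SI base units: kg / s^2
N·m does NOT reduce to kg / s^2; a valid unit for surface tension would be e.g. N/m.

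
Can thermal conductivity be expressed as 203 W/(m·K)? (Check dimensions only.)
Yes

thermal conductivity has SI base units: kg * m / (s^3 * K)
W/(m·K) reduces to the same SI base units, so it is a valid unit for thermal conductivity.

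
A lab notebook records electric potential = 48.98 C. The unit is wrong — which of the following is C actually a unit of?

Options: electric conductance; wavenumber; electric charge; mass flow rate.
electric charge

electric potential should have units dimensionally equivalent to kg * m^2 / (A * s^3) (e.g. V).
The given unit 'C' reduces to A * s. Of the listed options, that is the dimensionality of electric charge.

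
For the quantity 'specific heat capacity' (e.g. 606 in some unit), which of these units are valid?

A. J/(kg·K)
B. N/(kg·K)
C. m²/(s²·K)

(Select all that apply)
A, C

specific heat capacity has SI base units: m^2 / (s^2 * K)

Checking each option against m^2 / (s^2 * K):
  A. J/(kg·K): ✓ matches
  B. N/(kg·K): ✗ does not match
  C. m²/(s²·K): ✓ matches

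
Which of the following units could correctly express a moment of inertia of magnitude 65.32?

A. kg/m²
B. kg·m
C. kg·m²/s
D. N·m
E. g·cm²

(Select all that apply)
E

moment of inertia has SI base units: kg * m^2

Checking each option against kg * m^2:
  A. kg/m²: ✗ does not match
  B. kg·m: ✗ does not match
  C. kg·m²/s: ✗ does not match
  D. N·m: ✗ does not match
  E. g·cm²: ✓ matches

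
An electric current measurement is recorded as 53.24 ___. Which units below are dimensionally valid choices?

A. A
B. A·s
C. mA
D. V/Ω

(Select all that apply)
A, C, D

electric current has SI base units: A

Checking each option against A:
  A. A: ✓ matches
  B. A·s: ✗ does not match
  C. mA: ✓ matches
  D. V/Ω: ✓ matches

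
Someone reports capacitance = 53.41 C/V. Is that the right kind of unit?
Yes

capacitance has SI base units: A^2 * s^4 / (kg * m^2)
C/V reduces to the same SI base units, so it is a valid unit for capacitance.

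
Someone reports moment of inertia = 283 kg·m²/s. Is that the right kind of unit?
No

moment of inertia has SI base units: kg * m^2
kg·m²/s does NOT reduce to kg * m^2; a valid unit for moment of inertia would be e.g. kg·m².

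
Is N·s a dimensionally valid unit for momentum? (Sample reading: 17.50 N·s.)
Yes

momentum has SI base units: kg * m / s
N·s reduces to the same SI base units, so it is a valid unit for momentum.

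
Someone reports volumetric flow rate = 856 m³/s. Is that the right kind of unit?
Yes

volumetric flow rate has SI base units: m^3 / s
m³/s reduces to the same SI base units, so it is a valid unit for volumetric flow rate.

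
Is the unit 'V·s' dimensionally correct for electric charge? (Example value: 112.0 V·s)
No

electric charge has SI base units: A * s
V·s does NOT reduce to A * s; a valid unit for electric charge would be e.g. C.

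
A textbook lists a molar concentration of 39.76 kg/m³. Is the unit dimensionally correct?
No

molar concentration has SI base units: mol / m^3
kg/m³ does NOT reduce to mol / m^3; a valid unit for molar concentration would be e.g. mol/m³.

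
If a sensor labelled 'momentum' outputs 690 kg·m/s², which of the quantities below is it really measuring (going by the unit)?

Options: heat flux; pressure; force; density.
force

momentum should have units dimensionally equivalent to kg * m / s (e.g. kg·m/s).
The given unit 'kg·m/s²' reduces to kg * m / s^2. Of the listed options, that is the dimensionality of force.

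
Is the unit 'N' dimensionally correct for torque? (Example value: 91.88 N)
No

torque has SI base units: kg * m^2 / s^2
N does NOT reduce to kg * m^2 / s^2; a valid unit for torque would be e.g. N·m.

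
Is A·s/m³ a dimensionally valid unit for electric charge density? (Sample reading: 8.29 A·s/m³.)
Yes

electric charge density has SI base units: A * s / m^3
A·s/m³ reduces to the same SI base units, so it is a valid unit for electric charge density.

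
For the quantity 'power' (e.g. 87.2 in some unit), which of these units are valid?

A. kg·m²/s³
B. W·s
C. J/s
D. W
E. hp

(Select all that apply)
A, C, D, E

power has SI base units: kg * m^2 / s^3

Checking each option against kg * m^2 / s^3:
  A. kg·m²/s³: ✓ matches
  B. W·s: ✗ does not match
  C. J/s: ✓ matches
  D. W: ✓ matches
  E. hp: ✓ matches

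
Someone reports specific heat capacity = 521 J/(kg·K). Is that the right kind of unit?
Yes

specific heat capacity has SI base units: m^2 / (s^2 * K)
J/(kg·K) reduces to the same SI base units, so it is a valid unit for specific heat capacity.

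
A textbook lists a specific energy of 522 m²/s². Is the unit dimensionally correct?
Yes

specific energy has SI base units: m^2 / s^2
m²/s² reduces to the same SI base units, so it is a valid unit for specific energy.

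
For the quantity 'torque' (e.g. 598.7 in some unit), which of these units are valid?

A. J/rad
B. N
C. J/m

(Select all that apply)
A

torque has SI base units: kg * m^2 / s^2

Checking each option against kg * m^2 / s^2:
  A. J/rad: ✓ matches
  B. N: ✗ does not match
  C. J/m: ✗ does not match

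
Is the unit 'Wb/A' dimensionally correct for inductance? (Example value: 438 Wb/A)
Yes

inductance has SI base units: kg * m^2 / (A^2 * s^2)
Wb/A reduces to the same SI base units, so it is a valid unit for inductance.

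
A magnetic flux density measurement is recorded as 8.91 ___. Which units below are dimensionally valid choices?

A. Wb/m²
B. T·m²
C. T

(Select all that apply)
A, C

magnetic flux density has SI base units: kg / (A * s^2)

Checking each option against kg / (A * s^2):
  A. Wb/m²: ✓ matches
  B. T·m²: ✗ does not match
  C. T: ✓ matches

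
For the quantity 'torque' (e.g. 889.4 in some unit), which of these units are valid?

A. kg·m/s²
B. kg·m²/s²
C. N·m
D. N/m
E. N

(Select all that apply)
B, C

torque has SI base units: kg * m^2 / s^2

Checking each option against kg * m^2 / s^2:
  A. kg·m/s²: ✗ does not match
  B. kg·m²/s²: ✓ matches
  C. N·m: ✓ matches
  D. N/m: ✗ does not match
  E. N: ✗ does not match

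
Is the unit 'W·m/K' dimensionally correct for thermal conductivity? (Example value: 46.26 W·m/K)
No

thermal conductivity has SI base units: kg * m / (s^3 * K)
W·m/K does NOT reduce to kg * m / (s^3 * K); a valid unit for thermal conductivity would be e.g. W/(m·K).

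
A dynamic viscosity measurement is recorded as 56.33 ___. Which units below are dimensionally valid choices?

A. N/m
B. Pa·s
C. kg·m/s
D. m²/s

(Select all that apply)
B

dynamic viscosity has SI base units: kg / (m * s)

Checking each option against kg / (m * s):
  A. N/m: ✗ does not match
  B. Pa·s: ✓ matches
  C. kg·m/s: ✗ does not match
  D. m²/s: ✗ does not match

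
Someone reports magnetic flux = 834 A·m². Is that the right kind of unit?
No

magnetic flux has SI base units: kg * m^2 / (A * s^2)
A·m² does NOT reduce to kg * m^2 / (A * s^2); a valid unit for magnetic flux would be e.g. Wb.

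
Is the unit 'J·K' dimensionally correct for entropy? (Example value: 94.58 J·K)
No

entropy has SI base units: kg * m^2 / (s^2 * K)
J·K does NOT reduce to kg * m^2 / (s^2 * K); a valid unit for entropy would be e.g. J/K.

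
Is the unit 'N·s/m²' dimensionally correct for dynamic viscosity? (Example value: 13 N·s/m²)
Yes

dynamic viscosity has SI base units: kg / (m * s)
N·s/m² reduces to the same SI base units, so it is a valid unit for dynamic viscosity.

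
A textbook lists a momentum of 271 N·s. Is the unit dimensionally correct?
Yes

momentum has SI base units: kg * m / s
N·s reduces to the same SI base units, so it is a valid unit for momentum.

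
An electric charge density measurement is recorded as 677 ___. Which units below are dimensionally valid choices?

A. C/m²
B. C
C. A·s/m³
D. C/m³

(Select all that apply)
C, D

electric charge density has SI base units: A * s / m^3

Checking each option against A * s / m^3:
  A. C/m²: ✗ does not match
  B. C: ✗ does not match
  C. A·s/m³: ✓ matches
  D. C/m³: ✓ matches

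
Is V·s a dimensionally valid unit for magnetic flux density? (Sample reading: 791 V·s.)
No

magnetic flux density has SI base units: kg / (A * s^2)
V·s does NOT reduce to kg / (A * s^2); a valid unit for magnetic flux density would be e.g. T.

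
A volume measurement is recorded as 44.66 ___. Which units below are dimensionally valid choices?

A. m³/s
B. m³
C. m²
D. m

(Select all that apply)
B

volume has SI base units: m^3

Checking each option against m^3:
  A. m³/s: ✗ does not match
  B. m³: ✓ matches
  C. m²: ✗ does not match
  D. m: ✗ does not match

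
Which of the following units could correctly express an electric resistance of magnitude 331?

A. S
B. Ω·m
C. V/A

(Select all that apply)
C

electric resistance has SI base units: kg * m^2 / (A^2 * s^3)

Checking each option against kg * m^2 / (A^2 * s^3):
  A. S: ✗ does not match
  B. Ω·m: ✗ does not match
  C. V/A: ✓ matches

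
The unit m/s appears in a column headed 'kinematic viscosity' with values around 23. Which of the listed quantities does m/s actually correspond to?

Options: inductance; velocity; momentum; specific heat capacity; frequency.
velocity

kinematic viscosity should have units dimensionally equivalent to m^2 / s (e.g. m²/s).
The given unit 'm/s' reduces to m / s. Of the listed options, that is the dimensionality of velocity.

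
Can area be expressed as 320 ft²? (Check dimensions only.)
Yes

area has SI base units: m^2
ft² reduces to the same SI base units, so it is a valid unit for area.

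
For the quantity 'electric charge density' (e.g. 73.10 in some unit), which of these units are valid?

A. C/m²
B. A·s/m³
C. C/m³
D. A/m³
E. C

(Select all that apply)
B, C

electric charge density has SI base units: A * s / m^3

Checking each option against A * s / m^3:
  A. C/m²: ✗ does not match
  B. A·s/m³: ✓ matches
  C. C/m³: ✓ matches
  D. A/m³: ✗ does not match
  E. C: ✗ does not match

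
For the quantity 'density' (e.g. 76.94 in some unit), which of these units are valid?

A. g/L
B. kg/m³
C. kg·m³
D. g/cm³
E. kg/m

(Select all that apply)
A, B, D

density has SI base units: kg / m^3

Checking each option against kg / m^3:
  A. g/L: ✓ matches
  B. kg/m³: ✓ matches
  C. kg·m³: ✗ does not match
  D. g/cm³: ✓ matches
  E. kg/m: ✗ does not match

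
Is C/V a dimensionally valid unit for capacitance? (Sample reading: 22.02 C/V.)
Yes

capacitance has SI base units: A^2 * s^4 / (kg * m^2)
C/V reduces to the same SI base units, so it is a valid unit for capacitance.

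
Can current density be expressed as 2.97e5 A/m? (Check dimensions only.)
No

current density has SI base units: A / m^2
A/m does NOT reduce to A / m^2; a valid unit for current density would be e.g. A/m².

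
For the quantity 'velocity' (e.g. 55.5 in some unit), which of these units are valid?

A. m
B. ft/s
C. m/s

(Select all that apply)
B, C

velocity has SI base units: m / s

Checking each option against m / s:
  A. m: ✗ does not match
  B. ft/s: ✓ matches
  C. m/s: ✓ matches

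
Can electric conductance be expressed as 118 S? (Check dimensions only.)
Yes

electric conductance has SI base units: A^2 * s^3 / (kg * m^2)
S reduces to the same SI base units, so it is a valid unit for electric conductance.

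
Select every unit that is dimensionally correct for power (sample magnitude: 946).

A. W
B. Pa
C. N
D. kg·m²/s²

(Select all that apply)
A

power has SI base units: kg * m^2 / s^3

Checking each option against kg * m^2 / s^3:
  A. W: ✓ matches
  B. Pa: ✗ does not match
  C. N: ✗ does not match
  D. kg·m²/s²: ✗ does not match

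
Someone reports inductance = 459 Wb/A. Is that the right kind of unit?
Yes

inductance has SI base units: kg * m^2 / (A^2 * s^2)
Wb/A reduces to the same SI base units, so it is a valid unit for inductance.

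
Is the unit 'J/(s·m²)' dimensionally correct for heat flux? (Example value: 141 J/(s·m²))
Yes

heat flux has SI base units: kg / s^3
J/(s·m²) reduces to the same SI base units, so it is a valid unit for heat flux.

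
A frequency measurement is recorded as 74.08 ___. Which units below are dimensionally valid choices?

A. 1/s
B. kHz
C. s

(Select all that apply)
A, B

frequency has SI base units: 1 / s

Checking each option against 1 / s:
  A. 1/s: ✓ matches
  B. kHz: ✓ matches
  C. s: ✗ does not match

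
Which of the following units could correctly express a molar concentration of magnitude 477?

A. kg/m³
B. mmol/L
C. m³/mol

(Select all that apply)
B

molar concentration has SI base units: mol / m^3

Checking each option against mol / m^3:
  A. kg/m³: ✗ does not match
  B. mmol/L: ✓ matches
  C. m³/mol: ✗ does not match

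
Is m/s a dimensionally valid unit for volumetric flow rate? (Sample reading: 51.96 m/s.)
No

volumetric flow rate has SI base units: m^3 / s
m/s does NOT reduce to m^3 / s; a valid unit for volumetric flow rate would be e.g. m³/s.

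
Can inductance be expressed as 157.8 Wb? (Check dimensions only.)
No

inductance has SI base units: kg * m^2 / (A^2 * s^2)
Wb does NOT reduce to kg * m^2 / (A^2 * s^2); a valid unit for inductance would be e.g. H.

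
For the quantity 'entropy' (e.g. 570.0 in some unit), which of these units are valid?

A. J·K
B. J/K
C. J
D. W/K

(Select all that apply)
B

entropy has SI base units: kg * m^2 / (s^2 * K)

Checking each option against kg * m^2 / (s^2 * K):
  A. J·K: ✗ does not match
  B. J/K: ✓ matches
  C. J: ✗ does not match
  D. W/K: ✗ does not match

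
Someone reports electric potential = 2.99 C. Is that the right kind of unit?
No

electric potential has SI base units: kg * m^2 / (A * s^3)
C does NOT reduce to kg * m^2 / (A * s^3); a valid unit for electric potential would be e.g. V.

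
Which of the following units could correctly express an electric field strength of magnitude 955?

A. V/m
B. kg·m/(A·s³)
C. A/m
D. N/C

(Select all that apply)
A, B, D

electric field strength has SI base units: kg * m / (A * s^3)

Checking each option against kg * m / (A * s^3):
  A. V/m: ✓ matches
  B. kg·m/(A·s³): ✓ matches
  C. A/m: ✗ does not match
  D. N/C: ✓ matches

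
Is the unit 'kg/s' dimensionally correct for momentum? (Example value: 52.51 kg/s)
No

momentum has SI base units: kg * m / s
kg/s does NOT reduce to kg * m / s; a valid unit for momentum would be e.g. kg·m/s.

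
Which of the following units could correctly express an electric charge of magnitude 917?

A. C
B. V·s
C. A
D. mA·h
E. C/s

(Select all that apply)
A, D

electric charge has SI base units: A * s

Checking each option against A * s:
  A. C: ✓ matches
  B. V·s: ✗ does not match
  C. A: ✗ does not match
  D. mA·h: ✓ matches
  E. C/s: ✗ does not match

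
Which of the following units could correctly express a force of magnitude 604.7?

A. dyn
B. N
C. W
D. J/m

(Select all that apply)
A, B, D

force has SI base units: kg * m / s^2

Checking each option against kg * m / s^2:
  A. dyn: ✓ matches
  B. N: ✓ matches
  C. W: ✗ does not match
  D. J/m: ✓ matches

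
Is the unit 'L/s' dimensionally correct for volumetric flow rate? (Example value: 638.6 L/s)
Yes

volumetric flow rate has SI base units: m^3 / s
L/s reduces to the same SI base units, so it is a valid unit for volumetric flow rate.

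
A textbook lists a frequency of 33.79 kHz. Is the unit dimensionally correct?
Yes

frequency has SI base units: 1 / s
kHz reduces to the same SI base units, so it is a valid unit for frequency.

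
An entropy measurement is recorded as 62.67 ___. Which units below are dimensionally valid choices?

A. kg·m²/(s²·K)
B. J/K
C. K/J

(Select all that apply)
A, B

entropy has SI base units: kg * m^2 / (s^2 * K)

Checking each option against kg * m^2 / (s^2 * K):
  A. kg·m²/(s²·K): ✓ matches
  B. J/K: ✓ matches
  C. K/J: ✗ does not match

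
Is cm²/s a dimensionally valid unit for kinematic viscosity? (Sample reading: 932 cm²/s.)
Yes

kinematic viscosity has SI base units: m^2 / s
cm²/s reduces to the same SI base units, so it is a valid unit for kinematic viscosity.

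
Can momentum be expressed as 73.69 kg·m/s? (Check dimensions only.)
Yes

momentum has SI base units: kg * m / s
kg·m/s reduces to the same SI base units, so it is a valid unit for momentum.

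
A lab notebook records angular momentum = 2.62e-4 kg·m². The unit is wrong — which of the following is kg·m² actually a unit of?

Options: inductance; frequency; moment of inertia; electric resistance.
moment of inertia

angular momentum should have units dimensionally equivalent to kg * m^2 / s (e.g. kg·m²/s).
The given unit 'kg·m²' reduces to kg * m^2. Of the listed options, that is the dimensionality of moment of inertia.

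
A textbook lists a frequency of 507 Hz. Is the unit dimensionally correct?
Yes

frequency has SI base units: 1 / s
Hz reduces to the same SI base units, so it is a valid unit for frequency.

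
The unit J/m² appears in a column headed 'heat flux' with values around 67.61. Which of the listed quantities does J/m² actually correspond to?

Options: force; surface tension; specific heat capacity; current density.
surface tension

heat flux should have units dimensionally equivalent to kg / s^3 (e.g. W/m²).
The given unit 'J/m²' reduces to kg / s^2. Of the listed options, that is the dimensionality of surface tension.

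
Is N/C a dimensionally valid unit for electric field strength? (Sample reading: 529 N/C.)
Yes

electric field strength has SI base units: kg * m / (A * s^3)
N/C reduces to the same SI base units, so it is a valid unit for electric field strength.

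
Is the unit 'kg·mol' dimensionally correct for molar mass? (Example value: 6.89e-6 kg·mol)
No

molar mass has SI base units: kg / mol
kg·mol does NOT reduce to kg / mol; a valid unit for molar mass would be e.g. kg/mol.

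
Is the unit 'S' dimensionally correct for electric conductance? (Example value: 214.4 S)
Yes

electric conductance has SI base units: A^2 * s^3 / (kg * m^2)
S reduces to the same SI base units, so it is a valid unit for electric conductance.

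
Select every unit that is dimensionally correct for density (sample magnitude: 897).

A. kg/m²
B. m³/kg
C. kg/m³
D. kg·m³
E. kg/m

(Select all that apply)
C

density has SI base units: kg / m^3

Checking each option against kg / m^3:
  A. kg/m²: ✗ does not match
  B. m³/kg: ✗ does not match
  C. kg/m³: ✓ matches
  D. kg·m³: ✗ does not match
  E. kg/m: ✗ does not match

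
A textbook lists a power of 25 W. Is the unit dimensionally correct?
Yes

power has SI base units: kg * m^2 / s^3
W reduces to the same SI base units, so it is a valid unit for power.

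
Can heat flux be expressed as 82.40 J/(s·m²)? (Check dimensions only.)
Yes

heat flux has SI base units: kg / s^3
J/(s·m²) reduces to the same SI base units, so it is a valid unit for heat flux.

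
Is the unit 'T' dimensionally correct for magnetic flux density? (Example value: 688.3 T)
Yes

magnetic flux density has SI base units: kg / (A * s^2)
T reduces to the same SI base units, so it is a valid unit for magnetic flux density.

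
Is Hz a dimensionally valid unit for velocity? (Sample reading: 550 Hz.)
No

velocity has SI base units: m / s
Hz does NOT reduce to m / s; a valid unit for velocity would be e.g. m/s.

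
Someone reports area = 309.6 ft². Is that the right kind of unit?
Yes

area has SI base units: m^2
ft² reduces to the same SI base units, so it is a valid unit for area.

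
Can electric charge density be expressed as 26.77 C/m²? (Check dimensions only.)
No

electric charge density has SI base units: A * s / m^3
C/m² does NOT reduce to A * s / m^3; a valid unit for electric charge density would be e.g. C/m³.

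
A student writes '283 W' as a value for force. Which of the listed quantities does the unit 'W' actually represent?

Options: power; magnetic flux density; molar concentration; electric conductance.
power

force should have units dimensionally equivalent to kg * m / s^2 (e.g. N).
The given unit 'W' reduces to kg * m^2 / s^3. Of the listed options, that is the dimensionality of power.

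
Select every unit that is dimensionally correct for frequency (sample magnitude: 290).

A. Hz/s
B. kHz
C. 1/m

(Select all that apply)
B

frequency has SI base units: 1 / s

Checking each option against 1 / s:
  A. Hz/s: ✗ does not match
  B. kHz: ✓ matches
  C. 1/m: ✗ does not match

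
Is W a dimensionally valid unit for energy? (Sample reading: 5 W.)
No

energy has SI base units: kg * m^2 / s^2
W does NOT reduce to kg * m^2 / s^2; a valid unit for energy would be e.g. J.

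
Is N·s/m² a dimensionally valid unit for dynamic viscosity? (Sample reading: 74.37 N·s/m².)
Yes

dynamic viscosity has SI base units: kg / (m * s)
N·s/m² reduces to the same SI base units, so it is a valid unit for dynamic viscosity.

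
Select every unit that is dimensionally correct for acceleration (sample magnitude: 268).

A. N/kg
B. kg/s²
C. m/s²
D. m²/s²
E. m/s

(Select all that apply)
A, C

acceleration has SI base units: m / s^2

Checking each option against m / s^2:
  A. N/kg: ✓ matches
  B. kg/s²: ✗ does not match
  C. m/s²: ✓ matches
  D. m²/s²: ✗ does not match
  E. m/s: ✗ does not match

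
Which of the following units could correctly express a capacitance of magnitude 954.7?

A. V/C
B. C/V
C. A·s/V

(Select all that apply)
B, C

capacitance has SI base units: A^2 * s^4 / (kg * m^2)

Checking each option against A^2 * s^4 / (kg * m^2):
  A. V/C: ✗ does not match
  B. C/V: ✓ matches
  C. A·s/V: ✓ matches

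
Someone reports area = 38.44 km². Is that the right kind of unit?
Yes

area has SI base units: m^2
km² reduces to the same SI base units, so it is a valid unit for area.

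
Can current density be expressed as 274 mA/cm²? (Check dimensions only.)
Yes

current density has SI base units: A / m^2
mA/cm² reduces to the same SI base units, so it is a valid unit for current density.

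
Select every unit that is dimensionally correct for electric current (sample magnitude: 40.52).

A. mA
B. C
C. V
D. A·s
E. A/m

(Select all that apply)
A

electric current has SI base units: A

Checking each option against A:
  A. mA: ✓ matches
  B. C: ✗ does not match
  C. V: ✗ does not match
  D. A·s: ✗ does not match
  E. A/m: ✗ does not match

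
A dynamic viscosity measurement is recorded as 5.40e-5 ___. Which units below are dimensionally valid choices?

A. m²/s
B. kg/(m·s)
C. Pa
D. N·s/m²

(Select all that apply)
B, D

dynamic viscosity has SI base units: kg / (m * s)

Checking each option against kg / (m * s):
  A. m²/s: ✗ does not match
  B. kg/(m·s): ✓ matches
  C. Pa: ✗ does not match
  D. N·s/m²: ✓ matches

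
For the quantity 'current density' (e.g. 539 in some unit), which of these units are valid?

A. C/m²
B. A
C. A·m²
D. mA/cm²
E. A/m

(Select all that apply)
D

current density has SI base units: A / m^2

Checking each option against A / m^2:
  A. C/m²: ✗ does not match
  B. A: ✗ does not match
  C. A·m²: ✗ does not match
  D. mA/cm²: ✓ matches
  E. A/m: ✗ does not match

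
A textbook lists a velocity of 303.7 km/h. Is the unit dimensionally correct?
Yes

velocity has SI base units: m / s
km/h reduces to the same SI base units, so it is a valid unit for velocity.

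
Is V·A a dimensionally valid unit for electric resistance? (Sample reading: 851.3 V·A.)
No

electric resistance has SI base units: kg * m^2 / (A^2 * s^3)
V·A does NOT reduce to kg * m^2 / (A^2 * s^3); a valid unit for electric resistance would be e.g. Ω.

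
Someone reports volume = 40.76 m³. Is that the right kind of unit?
Yes

volume has SI base units: m^3
m³ reduces to the same SI base units, so it is a valid unit for volume.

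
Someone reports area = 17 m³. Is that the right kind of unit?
No

area has SI base units: m^2
m³ does NOT reduce to m^2; a valid unit for area would be e.g. m².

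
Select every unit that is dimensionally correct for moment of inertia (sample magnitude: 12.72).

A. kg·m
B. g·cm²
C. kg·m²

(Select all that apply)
B, C

moment of inertia has SI base units: kg * m^2

Checking each option against kg * m^2:
  A. kg·m: ✗ does not match
  B. g·cm²: ✓ matches
  C. kg·m²: ✓ matches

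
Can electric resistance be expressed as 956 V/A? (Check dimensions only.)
Yes

electric resistance has SI base units: kg * m^2 / (A^2 * s^3)
V/A reduces to the same SI base units, so it is a valid unit for electric resistance.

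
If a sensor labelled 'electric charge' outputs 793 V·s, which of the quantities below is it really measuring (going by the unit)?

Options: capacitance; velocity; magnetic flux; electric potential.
magnetic flux

electric charge should have units dimensionally equivalent to A * s (e.g. C).
The given unit 'V·s' reduces to kg * m^2 / (A * s^2). Of the listed options, that is the dimensionality of magnetic flux.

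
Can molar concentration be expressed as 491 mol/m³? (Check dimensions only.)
Yes

molar concentration has SI base units: mol / m^3
mol/m³ reduces to the same SI base units, so it is a valid unit for molar concentration.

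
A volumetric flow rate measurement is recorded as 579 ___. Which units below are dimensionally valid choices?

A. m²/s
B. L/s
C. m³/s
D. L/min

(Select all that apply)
B, C, D

volumetric flow rate has SI base units: m^3 / s

Checking each option against m^3 / s:
  A. m²/s: ✗ does not match
  B. L/s: ✓ matches
  C. m³/s: ✓ matches
  D. L/min: ✓ matches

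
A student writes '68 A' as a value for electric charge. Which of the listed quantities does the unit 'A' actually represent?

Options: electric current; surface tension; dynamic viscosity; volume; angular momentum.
electric current

electric charge should have units dimensionally equivalent to A * s (e.g. C).
The given unit 'A' reduces to A. Of the listed options, that is the dimensionality of electric current.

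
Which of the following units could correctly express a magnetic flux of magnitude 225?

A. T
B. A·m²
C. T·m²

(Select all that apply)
C

magnetic flux has SI base units: kg * m^2 / (A * s^2)

Checking each option against kg * m^2 / (A * s^2):
  A. T: ✗ does not match
  B. A·m²: ✗ does not match
  C. T·m²: ✓ matches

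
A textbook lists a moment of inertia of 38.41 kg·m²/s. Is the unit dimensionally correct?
No

moment of inertia has SI base units: kg * m^2
kg·m²/s does NOT reduce to kg * m^2; a valid unit for moment of inertia would be e.g. kg·m².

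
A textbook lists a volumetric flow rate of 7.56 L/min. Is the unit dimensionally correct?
Yes

volumetric flow rate has SI base units: m^3 / s
L/min reduces to the same SI base units, so it is a valid unit for volumetric flow rate.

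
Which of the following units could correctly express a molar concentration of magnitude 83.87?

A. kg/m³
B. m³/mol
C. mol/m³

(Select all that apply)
C

molar concentration has SI base units: mol / m^3

Checking each option against mol / m^3:
  A. kg/m³: ✗ does not match
  B. m³/mol: ✗ does not match
  C. mol/m³: ✓ matches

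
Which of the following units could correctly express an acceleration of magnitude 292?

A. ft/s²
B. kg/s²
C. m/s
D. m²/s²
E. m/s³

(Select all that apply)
A

acceleration has SI base units: m / s^2

Checking each option against m / s^2:
  A. ft/s²: ✓ matches
  B. kg/s²: ✗ does not match
  C. m/s: ✗ does not match
  D. m²/s²: ✗ does not match
  E. m/s³: ✗ does not match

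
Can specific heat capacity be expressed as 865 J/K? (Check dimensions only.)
No

specific heat capacity has SI base units: m^2 / (s^2 * K)
J/K does NOT reduce to m^2 / (s^2 * K); a valid unit for specific heat capacity would be e.g. J/(kg·K).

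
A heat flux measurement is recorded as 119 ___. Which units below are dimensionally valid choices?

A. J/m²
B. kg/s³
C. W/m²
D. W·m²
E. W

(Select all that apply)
B, C

heat flux has SI base units: kg / s^3

Checking each option against kg / s^3:
  A. J/m²: ✗ does not match
  B. kg/s³: ✓ matches
  C. W/m²: ✓ matches
  D. W·m²: ✗ does not match
  E. W: ✗ does not match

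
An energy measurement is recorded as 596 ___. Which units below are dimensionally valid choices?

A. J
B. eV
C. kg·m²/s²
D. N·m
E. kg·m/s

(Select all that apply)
A, B, C, D

energy has SI base units: kg * m^2 / s^2

Checking each option against kg * m^2 / s^2:
  A. J: ✓ matches
  B. eV: ✓ matches
  C. kg·m²/s²: ✓ matches
  D. N·m: ✓ matches
  E. kg·m/s: ✗ does not match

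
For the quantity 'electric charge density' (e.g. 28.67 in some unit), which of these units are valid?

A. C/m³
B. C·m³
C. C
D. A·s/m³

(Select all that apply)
A, D

electric charge density has SI base units: A * s / m^3

Checking each option against A * s / m^3:
  A. C/m³: ✓ matches
  B. C·m³: ✗ does not match
  C. C: ✗ does not match
  D. A·s/m³: ✓ matches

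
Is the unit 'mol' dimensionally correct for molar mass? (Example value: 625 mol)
No

molar mass has SI base units: kg / mol
mol does NOT reduce to kg / mol; a valid unit for molar mass would be e.g. kg/mol.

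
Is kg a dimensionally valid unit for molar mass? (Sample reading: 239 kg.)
No

molar mass has SI base units: kg / mol
kg does NOT reduce to kg / mol; a valid unit for molar mass would be e.g. kg/mol.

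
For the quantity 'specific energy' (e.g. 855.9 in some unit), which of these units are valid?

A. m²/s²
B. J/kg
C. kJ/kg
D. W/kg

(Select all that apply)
A, B, C

specific energy has SI base units: m^2 / s^2

Checking each option against m^2 / s^2:
  A. m²/s²: ✓ matches
  B. J/kg: ✓ matches
  C. kJ/kg: ✓ matches
  D. W/kg: ✗ does not match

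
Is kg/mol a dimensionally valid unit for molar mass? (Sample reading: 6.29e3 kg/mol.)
Yes

molar mass has SI base units: kg / mol
kg/mol reduces to the same SI base units, so it is a valid unit for molar mass.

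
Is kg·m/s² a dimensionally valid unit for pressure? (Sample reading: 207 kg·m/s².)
No

pressure has SI base units: kg / (m * s^2)
kg·m/s² does NOT reduce to kg / (m * s^2); a valid unit for pressure would be e.g. Pa.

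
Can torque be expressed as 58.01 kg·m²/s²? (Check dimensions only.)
Yes

torque has SI base units: kg * m^2 / s^2
kg·m²/s² reduces to the same SI base units, so it is a valid unit for torque.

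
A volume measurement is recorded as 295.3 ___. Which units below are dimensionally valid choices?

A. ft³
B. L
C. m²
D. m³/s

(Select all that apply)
A, B

volume has SI base units: m^3

Checking each option against m^3:
  A. ft³: ✓ matches
  B. L: ✓ matches
  C. m²: ✗ does not match
  D. m³/s: ✗ does not match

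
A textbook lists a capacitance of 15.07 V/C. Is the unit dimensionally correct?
No

capacitance has SI base units: A^2 * s^4 / (kg * m^2)
V/C does NOT reduce to A^2 * s^4 / (kg * m^2); a valid unit for capacitance would be e.g. F.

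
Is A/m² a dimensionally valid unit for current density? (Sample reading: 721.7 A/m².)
Yes

current density has SI base units: A / m^2
A/m² reduces to the same SI base units, so it is a valid unit for current density.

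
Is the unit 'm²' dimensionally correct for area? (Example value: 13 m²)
Yes

area has SI base units: m^2
m² reduces to the same SI base units, so it is a valid unit for area.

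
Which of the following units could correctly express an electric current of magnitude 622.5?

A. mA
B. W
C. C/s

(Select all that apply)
A, C

electric current has SI base units: A

Checking each option against A:
  A. mA: ✓ matches
  B. W: ✗ does not match
  C. C/s: ✓ matches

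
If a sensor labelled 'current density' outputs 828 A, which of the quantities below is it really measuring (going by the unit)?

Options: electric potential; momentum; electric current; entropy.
electric current

current density should have units dimensionally equivalent to A / m^2 (e.g. A/m²).
The given unit 'A' reduces to A. Of the listed options, that is the dimensionality of electric current.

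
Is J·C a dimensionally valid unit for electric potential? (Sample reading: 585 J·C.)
No

electric potential has SI base units: kg * m^2 / (A * s^3)
J·C does NOT reduce to kg * m^2 / (A * s^3); a valid unit for electric potential would be e.g. V.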